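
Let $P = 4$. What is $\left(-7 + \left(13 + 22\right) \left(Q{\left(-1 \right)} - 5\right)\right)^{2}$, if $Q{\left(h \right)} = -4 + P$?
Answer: $33124$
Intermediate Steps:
$Q{\left(h \right)} = 0$ ($Q{\left(h \right)} = -4 + 4 = 0$)
$\left(-7 + \left(13 + 22\right) \left(Q{\left(-1 \right)} - 5\right)\right)^{2} = \left(-7 + \left(13 + 22\right) \left(0 - 5\right)\right)^{2} = \left(-7 + 35 \left(-5\right)\right)^{2} = \left(-7 - 175\right)^{2} = \left(-182\right)^{2} = 33124$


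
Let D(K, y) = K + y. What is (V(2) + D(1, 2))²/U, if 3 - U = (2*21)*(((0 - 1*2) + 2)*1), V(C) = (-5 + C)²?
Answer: 48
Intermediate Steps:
U = 3 (U = 3 - 2*21*((0 - 1*2) + 2)*1 = 3 - 42*((0 - 2) + 2)*1 = 3 - 42*(-2 + 2)*1 = 3 - 42*0*1 = 3 - 42*0 = 3 - 1*0 = 3 + 0 = 3)
(V(2) + D(1, 2))²/U = ((-5 + 2)² + (1 + 2))²/3 = ((-3)² + 3)²*(⅓) = (9 + 3)²*(⅓) = 12²*(⅓) = 144*(⅓) = 48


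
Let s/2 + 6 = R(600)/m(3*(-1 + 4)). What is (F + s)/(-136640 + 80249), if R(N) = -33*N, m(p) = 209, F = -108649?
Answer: 2068159/1071429 ≈ 1.9303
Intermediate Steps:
s = -3828/19 (s = -12 + 2*(-33*600/209) = -12 + 2*(-19800*1/209) = -12 + 2*(-1800/19) = -12 - 3600/19 = -3828/19 ≈ -201.47)
(F + s)/(-136640 + 80249) = (-108649 - 3828/19)/(-136640 + 80249) = -2068159/19/(-56391) = -2068159/19*(-1/56391) = 2068159/1071429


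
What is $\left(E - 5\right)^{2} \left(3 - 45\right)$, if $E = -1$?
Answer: $-1512$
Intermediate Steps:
$\left(E - 5\right)^{2} \left(3 - 45\right) = \left(-1 - 5\right)^{2} \left(3 - 45\right) = \left(-6\right)^{2} \left(-42\right) = 36 \left(-42\right) = -1512$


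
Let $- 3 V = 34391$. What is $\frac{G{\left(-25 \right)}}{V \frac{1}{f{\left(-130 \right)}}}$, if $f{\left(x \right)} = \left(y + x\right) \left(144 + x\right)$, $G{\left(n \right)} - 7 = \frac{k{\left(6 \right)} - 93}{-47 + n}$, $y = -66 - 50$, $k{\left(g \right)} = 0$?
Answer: $\frac{24477}{9826} \approx 2.491$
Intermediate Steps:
$V = - \frac{34391}{3}$ ($V = \left(- \frac{1}{3}\right) 34391 = - \frac{34391}{3} \approx -11464.0$)
$y = -116$ ($y = -66 - 50 = -116$)
$G{\left(n \right)} = 7 - \frac{93}{-47 + n}$ ($G{\left(n \right)} = 7 + \frac{0 - 93}{-47 + n} = 7 - \frac{93}{-47 + n}$)
$f{\left(x \right)} = \left(-116 + x\right) \left(144 + x\right)$
$\frac{G{\left(-25 \right)}}{V \frac{1}{f{\left(-130 \right)}}} = \frac{\frac{1}{-47 - 25} \left(-422 + 7 \left(-25\right)\right)}{\left(- \frac{34391}{3}\right) \frac{1}{-16704 + \left(-130\right)^{2} + 28 \left(-130\right)}} = \frac{\frac{1}{-72} \left(-422 - 175\right)}{\left(- \frac{34391}{3}\right) \frac{1}{-16704 + 16900 - 3640}} = \frac{\left(- \frac{1}{72}\right) \left(-597\right)}{\left(- \frac{34391}{3}\right) \frac{1}{-3444}} = \frac{199}{24 \left(\left(- \frac{34391}{3}\right) \left(- \frac{1}{3444}\right)\right)} = \frac{199}{24 \cdot \frac{4913}{1476}} = \frac{199}{24} \cdot \frac{1476}{4913} = \frac{24477}{9826}$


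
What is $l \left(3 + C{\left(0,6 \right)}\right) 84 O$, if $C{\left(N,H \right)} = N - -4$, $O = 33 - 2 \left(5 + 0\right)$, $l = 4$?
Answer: $54096$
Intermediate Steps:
$O = 23$ ($O = 33 - 10 = 23$)
$C{\left(N,H \right)} = 4 + N$ ($C{\left(N,H \right)} = N + 4 = 4 + N$)
$l \left(3 + C{\left(0,6 \right)}\right) 84 O = 4 \left(3 + \left(4 + 0\right)\right) 84 \cdot 23 = 4 \left(3 + 4\right) 84 \cdot 23 = 4 \cdot 7 \cdot 84 \cdot 23 = 28 \cdot 84 \cdot 23 = 2352 \cdot 23 = 54096$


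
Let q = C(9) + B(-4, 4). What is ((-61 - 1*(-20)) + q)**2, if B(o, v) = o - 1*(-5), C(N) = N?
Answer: 961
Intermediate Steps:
B(o, v) = 5 + o (B(o, v) = o + 5 = 5 + o)
q = 10 (q = 9 + (5 - 4) = 9 + 1 = 10)
((-61 - 1*(-20)) + q)**2 = ((-61 - 1*(-20)) + 10)**2 = ((-61 + 20) + 10)**2 = (-41 + 10)**2 = (-31)**2 = 961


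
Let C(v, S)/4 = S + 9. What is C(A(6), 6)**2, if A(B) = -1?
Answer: 3600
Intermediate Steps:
C(v, S) = 36 + 4*S (C(v, S) = 4*(S + 9) = 4*(9 + S) = 36 + 4*S)
C(A(6), 6)**2 = (36 + 4*6)**2 = (36 + 24)**2 = 60**2 = 3600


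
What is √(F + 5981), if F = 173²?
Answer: 3*√3990 ≈ 189.50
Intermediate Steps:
F = 29929
√(F + 5981) = √(29929 + 5981) = √35910 = 3*√3990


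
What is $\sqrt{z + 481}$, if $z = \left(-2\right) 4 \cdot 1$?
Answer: $\sqrt{473} \approx 21.749$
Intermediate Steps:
$z = -8$ ($z = \left(-8\right) 1 = -8$)
$\sqrt{z + 481} = \sqrt{-8 + 481} = \sqrt{473}$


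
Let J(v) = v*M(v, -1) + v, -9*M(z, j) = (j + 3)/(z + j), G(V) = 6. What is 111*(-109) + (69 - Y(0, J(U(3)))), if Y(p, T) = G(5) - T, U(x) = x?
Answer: -36100/3 ≈ -12033.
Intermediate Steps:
M(z, j) = -(3 + j)/(9*(j + z)) (M(z, j) = -(j + 3)/(9*(z + j)) = -(3 + j)/(9*(j + z)))
J(v) = v - 2*v/(9*(-1 + v)) (J(v) = v*((-3 - 1*(-1))/(9*(-1 + v))) + v = v*((-3 + 1)/(9*(-1 + v))) + v = v*((⅑)*(-2)/(-1 + v)) + v = v*(-2/(9*(-1 + v))) + v = -2*v/(9*(-1 + v)) + v = v - 2*v/(9*(-1 + v)))
Y(p, T) = 6 - T
111*(-109) + (69 - Y(0, J(U(3)))) = 111*(-109) + (69 - (6 - 3*(-11 + 9*3)/(9*(-1 + 3)))) = -12099 + (69 - (6 - 3*(-11 + 27)/(9*2))) = -12099 + (69 - (6 - 3*16/(9*2))) = -12099 + (69 - (6 - 1*8/3)) = -12099 + (69 - (6 - 8/3)) = -12099 + (69 - 1*10/3) = -12099 + (69 - 10/3) = -12099 + 197/3 = -36100/3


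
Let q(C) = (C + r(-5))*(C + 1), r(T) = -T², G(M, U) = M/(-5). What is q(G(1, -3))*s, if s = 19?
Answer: -9576/25 ≈ -383.04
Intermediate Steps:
G(M, U) = -M/5 (G(M, U) = M*(-⅕) = -M/5)
q(C) = (1 + C)*(-25 + C) (q(C) = (C - 1*(-5)²)*(C + 1) = (C - 1*25)*(1 + C) = (C - 25)*(1 + C) = (-25 + C)*(1 + C) = (1 + C)*(-25 + C))
q(G(1, -3))*s = (-25 + (-⅕*1)² - (-24)/5)*19 = (-25 + (-⅕)² - 24*(-⅕))*19 = (-25 + 1/25 + 24/5)*19 = -504/25*19 = -9576/25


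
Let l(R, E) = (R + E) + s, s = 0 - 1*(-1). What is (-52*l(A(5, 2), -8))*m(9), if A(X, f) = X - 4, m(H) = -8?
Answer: -2496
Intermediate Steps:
A(X, f) = -4 + X
s = 1 (s = 0 + 1 = 1)
l(R, E) = 1 + E + R (l(R, E) = (R + E) + 1 = (E + R) + 1 = 1 + E + R)
(-52*l(A(5, 2), -8))*m(9) = -52*(1 - 8 + (-4 + 5))*(-8) = -52*(1 - 8 + 1)*(-8) = -52*(-6)*(-8) = 312*(-8) = -2496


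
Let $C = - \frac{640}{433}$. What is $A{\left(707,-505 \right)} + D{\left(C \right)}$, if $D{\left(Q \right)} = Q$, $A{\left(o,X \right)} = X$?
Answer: $- \frac{219305}{433} \approx -506.48$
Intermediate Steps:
$C = - \frac{640}{433}$ ($C = \left(-640\right) \frac{1}{433} = - \frac{640}{433} \approx -1.4781$)
$A{\left(707,-505 \right)} + D{\left(C \right)} = -505 - \frac{640}{433} = - \frac{219305}{433}$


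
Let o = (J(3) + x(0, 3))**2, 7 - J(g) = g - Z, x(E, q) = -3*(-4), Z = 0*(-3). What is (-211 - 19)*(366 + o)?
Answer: -143060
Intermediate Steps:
Z = 0
x(E, q) = 12
J(g) = 7 - g (J(g) = 7 - (g - 1*0) = 7 - (g + 0) = 7 - g)
o = 256 (o = ((7 - 1*3) + 12)**2 = ((7 - 3) + 12)**2 = (4 + 12)**2 = 16**2 = 256)
(-211 - 19)*(366 + o) = (-211 - 19)*(366 + 256) = -230*622 = -143060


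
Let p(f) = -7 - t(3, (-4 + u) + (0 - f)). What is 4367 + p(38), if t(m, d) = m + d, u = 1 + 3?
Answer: 4395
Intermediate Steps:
u = 4
t(m, d) = d + m
p(f) = -10 + f (p(f) = -7 - (((-4 + 4) + (0 - f)) + 3) = -7 - ((0 - f) + 3) = -7 - (-f + 3) = -7 - (3 - f) = -7 + (-3 + f) = -10 + f)
4367 + p(38) = 4367 + (-10 + 38) = 4367 + 28 = 4395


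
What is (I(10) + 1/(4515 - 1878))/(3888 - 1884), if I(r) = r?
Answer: 26371/5284548 ≈ 0.0049902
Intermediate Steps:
(I(10) + 1/(4515 - 1878))/(3888 - 1884) = (10 + 1/(4515 - 1878))/(3888 - 1884) = (10 + 1/2637)/2004 = (10 + 1/2637)*(1/2004) = (26371/2637)*(1/2004) = 26371/5284548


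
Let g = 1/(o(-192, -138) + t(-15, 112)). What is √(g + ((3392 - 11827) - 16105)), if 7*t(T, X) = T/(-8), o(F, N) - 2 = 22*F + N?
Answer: 2*I*√365687605006405/244145 ≈ 156.65*I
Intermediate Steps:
o(F, N) = 2 + N + 22*F (o(F, N) = 2 + (22*F + N) = 2 + (N + 22*F) = 2 + N + 22*F)
t(T, X) = -T/56 (t(T, X) = (T/(-8))/7 = (T*(-⅛))/7 = (-T/8)/7 = -T/56)
g = -56/244145 (g = 1/((2 - 138 + 22*(-192)) - 1/56*(-15)) = 1/((2 - 138 - 4224) + 15/56) = 1/(-4360 + 15/56) = 1/(-244145/56) = -56/244145 ≈ -0.00022937)
√(g + ((3392 - 11827) - 16105)) = √(-56/244145 + ((3392 - 11827) - 16105)) = √(-56/244145 + (-8435 - 16105)) = √(-56/244145 - 24540) = √(-5991318356/244145) = 2*I*√365687605006405/244145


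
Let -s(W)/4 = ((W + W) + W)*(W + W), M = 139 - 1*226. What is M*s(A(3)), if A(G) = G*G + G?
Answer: 300672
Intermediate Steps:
A(G) = G + G² (A(G) = G² + G = G + G²)
M = -87 (M = 139 - 226 = -87)
s(W) = -24*W² (s(W) = -4*((W + W) + W)*(W + W) = -4*(2*W + W)*2*W = -4*3*W*2*W = -24*W²)
M*s(A(3)) = -(-2088)*(3*(1 + 3))² = -(-2088)*(3*4)² = -(-2088)*12² = -(-2088)*144 = -87*(-3456) = 300672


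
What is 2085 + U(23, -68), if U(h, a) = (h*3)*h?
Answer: 3672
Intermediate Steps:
U(h, a) = 3*h² (U(h, a) = (3*h)*h = 3*h²)
2085 + U(23, -68) = 2085 + 3*23² = 2085 + 3*529 = 2085 + 1587 = 3672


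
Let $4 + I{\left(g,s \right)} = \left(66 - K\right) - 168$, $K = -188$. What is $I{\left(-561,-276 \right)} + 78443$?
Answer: $78525$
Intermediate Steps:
$I{\left(g,s \right)} = 82$ ($I{\left(g,s \right)} = -4 + \left(\left(66 - -188\right) - 168\right) = -4 + \left(\left(66 + 188\right) - 168\right) = -4 + \left(254 - 168\right) = -4 + 86 = 82$)
$I{\left(-561,-276 \right)} + 78443 = 82 + 78443 = 78525$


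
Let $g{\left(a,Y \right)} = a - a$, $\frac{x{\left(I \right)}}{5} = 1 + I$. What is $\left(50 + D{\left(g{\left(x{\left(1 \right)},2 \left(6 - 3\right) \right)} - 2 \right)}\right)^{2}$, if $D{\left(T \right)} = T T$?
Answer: $2916$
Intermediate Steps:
$x{\left(I \right)} = 5 + 5 I$ ($x{\left(I \right)} = 5 \left(1 + I\right) = 5 + 5 I$)
$g{\left(a,Y \right)} = 0$
$D{\left(T \right)} = T^{2}$
$\left(50 + D{\left(g{\left(x{\left(1 \right)},2 \left(6 - 3\right) \right)} - 2 \right)}\right)^{2} = \left(50 + \left(0 - 2\right)^{2}\right)^{2} = \left(50 + \left(-2\right)^{2}\right)^{2} = \left(50 + 4\right)^{2} = 54^{2} = 2916$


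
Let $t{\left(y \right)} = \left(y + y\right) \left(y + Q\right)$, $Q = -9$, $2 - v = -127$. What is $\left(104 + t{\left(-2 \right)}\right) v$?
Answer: $19092$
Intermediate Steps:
$v = 129$ ($v = 2 - -127 = 2 + 127 = 129$)
$t{\left(y \right)} = 2 y \left(-9 + y\right)$ ($t{\left(y \right)} = \left(y + y\right) \left(y - 9\right) = 2 y \left(-9 + y\right)$)
$\left(104 + t{\left(-2 \right)}\right) v = \left(104 + 2 \left(-2\right) \left(-9 - 2\right)\right) 129 = \left(104 + 2 \left(-2\right) \left(-11\right)\right) 129 = \left(104 + 44\right) 129 = 148 \cdot 129 = 19092$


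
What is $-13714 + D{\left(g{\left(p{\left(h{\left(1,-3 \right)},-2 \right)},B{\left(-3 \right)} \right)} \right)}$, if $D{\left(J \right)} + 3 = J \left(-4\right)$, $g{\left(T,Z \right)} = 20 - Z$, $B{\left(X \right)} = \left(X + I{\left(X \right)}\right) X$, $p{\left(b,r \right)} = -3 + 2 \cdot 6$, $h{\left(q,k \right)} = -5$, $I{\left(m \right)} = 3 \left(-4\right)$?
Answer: $-13617$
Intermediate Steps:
$I{\left(m \right)} = -12$
$p{\left(b,r \right)} = 9$ ($p{\left(b,r \right)} = -3 + 12 = 9$)
$B{\left(X \right)} = X \left(-12 + X\right)$ ($B{\left(X \right)} = \left(X - 12\right) X = \left(-12 + X\right) X = X \left(-12 + X\right)$)
$D{\left(J \right)} = -3 - 4 J$ ($D{\left(J \right)} = -3 + J \left(-4\right) = -3 - 4 J$)
$-13714 + D{\left(g{\left(p{\left(h{\left(1,-3 \right)},-2 \right)},B{\left(-3 \right)} \right)} \right)} = -13714 - \left(3 + 4 \left(20 - - 3 \left(-12 - 3\right)\right)\right) = -13714 - \left(3 + 4 \left(20 - \left(-3\right) \left(-15\right)\right)\right) = -13714 - \left(3 + 4 \left(20 - 45\right)\right) = -13714 - -97 = -13714 + \left(-3 + 100\right) = -13714 + 97 = -13617$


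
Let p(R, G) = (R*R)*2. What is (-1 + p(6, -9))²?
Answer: 5041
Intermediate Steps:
p(R, G) = 2*R² (p(R, G) = R²*2 = 2*R²)
(-1 + p(6, -9))² = (-1 + 2*6²)² = (-1 + 2*36)² = (-1 + 72)² = 71² = 5041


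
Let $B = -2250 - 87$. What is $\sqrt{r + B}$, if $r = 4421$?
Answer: $2 \sqrt{521} \approx 45.651$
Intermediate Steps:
$B = -2337$
$\sqrt{r + B} = \sqrt{4421 - 2337} = \sqrt{2084} = 2 \sqrt{521}$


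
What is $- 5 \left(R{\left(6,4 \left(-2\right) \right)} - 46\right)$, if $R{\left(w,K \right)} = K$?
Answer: $270$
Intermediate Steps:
$- 5 \left(R{\left(6,4 \left(-2\right) \right)} - 46\right) = - 5 \left(4 \left(-2\right) - 46\right) = - 5 \left(-8 - 46\right) = \left(-5\right) \left(-54\right) = 270$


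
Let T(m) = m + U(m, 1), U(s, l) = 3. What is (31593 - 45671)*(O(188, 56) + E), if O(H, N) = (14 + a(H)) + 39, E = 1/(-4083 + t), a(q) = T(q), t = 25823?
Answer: -37338804879/10870 ≈ -3.4350e+6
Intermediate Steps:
T(m) = 3 + m (T(m) = m + 3 = 3 + m)
a(q) = 3 + q
E = 1/21740 (E = 1/(-4083 + 25823) = 1/21740 ≈ 4.5998e-5)
O(H, N) = 56 + H (O(H, N) = (14 + (3 + H)) + 39 = (17 + H) + 39 = 56 + H)
(31593 - 45671)*(O(188, 56) + E) = (31593 - 45671)*((56 + 188) + 1/21740) = -14078*(244 + 1/21740) = -14078*5304561/21740 = -37338804879/10870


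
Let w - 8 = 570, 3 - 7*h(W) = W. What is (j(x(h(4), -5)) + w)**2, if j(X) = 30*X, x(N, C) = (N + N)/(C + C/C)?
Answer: 16491721/49 ≈ 3.3657e+5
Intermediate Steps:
h(W) = 3/7 - W/7
x(N, C) = 2*N/(1 + C) (x(N, C) = (2*N)/(C + 1) = (2*N)/(1 + C) = 2*N/(1 + C))
w = 578 (w = 8 + 570 = 578)
(j(x(h(4), -5)) + w)**2 = (30*(2*(3/7 - 1/7*4)/(1 - 5)) + 578)**2 = (30*(2*(3/7 - 4/7)/(-4)) + 578)**2 = (30*(2*(-1/7)*(-1/4)) + 578)**2 = (30*(1/14) + 578)**2 = (15/7 + 578)**2 = (4061/7)**2 = 16491721/49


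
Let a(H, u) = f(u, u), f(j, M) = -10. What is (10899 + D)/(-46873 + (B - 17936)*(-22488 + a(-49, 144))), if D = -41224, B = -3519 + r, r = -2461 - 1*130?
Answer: -6065/108188007 ≈ -5.6060e-5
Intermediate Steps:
r = -2591 (r = -2461 - 130 = -2591)
a(H, u) = -10
B = -6110 (B = -3519 - 2591 = -6110)
(10899 + D)/(-46873 + (B - 17936)*(-22488 + a(-49, 144))) = (10899 - 41224)/(-46873 + (-6110 - 17936)*(-22488 - 10)) = -30325/(-46873 - 24046*(-22498)) = -30325/(-46873 + 540986908) = -30325/540940035 = -30325*1/540940035 = -6065/108188007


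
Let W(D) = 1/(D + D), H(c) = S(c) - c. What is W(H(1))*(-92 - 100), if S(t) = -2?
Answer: 32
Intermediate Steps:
H(c) = -2 - c
W(D) = 1/(2*D)
W(H(1))*(-92 - 100) = (1/(2*(-2 - 1*1)))*(-92 - 100) = (1/(2*(-2 - 1)))*(-192) = ((½)/(-3))*(-192) = ((½)*(-⅓))*(-192) = -⅙*(-192) = 32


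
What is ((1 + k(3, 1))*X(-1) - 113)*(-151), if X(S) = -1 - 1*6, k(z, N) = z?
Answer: 21291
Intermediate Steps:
X(S) = -7 (X(S) = -1 - 6 = -7)
((1 + k(3, 1))*X(-1) - 113)*(-151) = ((1 + 3)*(-7) - 113)*(-151) = (4*(-7) - 113)*(-151) = (-28 - 113)*(-151) = -141*(-151) = 21291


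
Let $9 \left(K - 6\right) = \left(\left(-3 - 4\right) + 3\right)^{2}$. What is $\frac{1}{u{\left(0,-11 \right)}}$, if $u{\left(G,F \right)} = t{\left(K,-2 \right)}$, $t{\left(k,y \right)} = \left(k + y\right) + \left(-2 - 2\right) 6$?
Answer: $- \frac{9}{164} \approx -0.054878$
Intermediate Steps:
$K = \frac{70}{9}$ ($K = 6 + \frac{\left(\left(-3 - 4\right) + 3\right)^{2}}{9} = 6 + \frac{\left(-7 + 3\right)^{2}}{9} = 6 + \frac{\left(-4\right)^{2}}{9} = 6 + \frac{1}{9} \cdot 16 = 6 + \frac{16}{9} = \frac{70}{9} \approx 7.7778$)
$t{\left(k,y \right)} = -24 + k + y$ ($t{\left(k,y \right)} = \left(k + y\right) - 24 = -24 + k + y$)
$u{\left(G,F \right)} = - \frac{164}{9}$ ($u{\left(G,F \right)} = -24 + \frac{70}{9} - 2 = - \frac{164}{9}$)
$\frac{1}{u{\left(0,-11 \right)}} = \frac{1}{- \frac{164}{9}} = - \frac{9}{164}$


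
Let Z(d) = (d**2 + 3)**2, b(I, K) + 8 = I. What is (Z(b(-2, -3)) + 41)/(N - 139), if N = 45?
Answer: -5325/47 ≈ -113.30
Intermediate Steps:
b(I, K) = -8 + I
Z(d) = (3 + d**2)**2
(Z(b(-2, -3)) + 41)/(N - 139) = ((3 + (-8 - 2)**2)**2 + 41)/(45 - 139) = ((3 + (-10)**2)**2 + 41)/(-94) = ((3 + 100)**2 + 41)*(-1/94) = (103**2 + 41)*(-1/94) = (10609 + 41)*(-1/94) = 10650*(-1/94) = -5325/47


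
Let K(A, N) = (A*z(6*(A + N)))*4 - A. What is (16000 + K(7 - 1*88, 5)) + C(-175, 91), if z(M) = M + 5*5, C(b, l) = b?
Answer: 155550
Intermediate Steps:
z(M) = 25 + M (z(M) = M + 25 = 25 + M)
K(A, N) = -A + 4*A*(25 + 6*A + 6*N) (K(A, N) = (A*(25 + 6*(A + N)))*4 - A = (A*(25 + (6*A + 6*N)))*4 - A = (A*(25 + 6*A + 6*N))*4 - A = 4*A*(25 + 6*A + 6*N) - A = -A + 4*A*(25 + 6*A + 6*N))
(16000 + K(7 - 1*88, 5)) + C(-175, 91) = (16000 + 3*(7 - 1*88)*(33 + 8*(7 - 1*88) + 8*5)) - 175 = (16000 + 3*(7 - 88)*(33 + 8*(7 - 88) + 40)) - 175 = (16000 + 3*(-81)*(33 + 8*(-81) + 40)) - 175 = (16000 + 3*(-81)*(33 - 648 + 40)) - 175 = (16000 + 3*(-81)*(-575)) - 175 = (16000 + 139725) - 175 = 155725 - 175 = 155550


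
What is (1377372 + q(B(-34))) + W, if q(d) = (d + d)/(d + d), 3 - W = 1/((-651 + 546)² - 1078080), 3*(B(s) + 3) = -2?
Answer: 1469735947681/1067055 ≈ 1.3774e+6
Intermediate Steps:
B(s) = -11/3 (B(s) = -3 + (⅓)*(-2) = -3 - ⅔ = -11/3)
W = 3201166/1067055 (W = 3 - 1/((-651 + 546)² - 1078080) = 3 - 1/((-105)² - 1078080) = 3 - 1/(11025 - 1078080) = 3 - 1/(-1067055) = 3 - 1*(-1/1067055) = 3 + 1/1067055 = 3201166/1067055 ≈ 3.0000)
q(d) = 1 (q(d) = (2*d)/((2*d)) = (2*d)*(1/(2*d)) = 1)
(1377372 + q(B(-34))) + W = (1377372 + 1) + 3201166/1067055 = 1377373 + 3201166/1067055 = 1469735947681/1067055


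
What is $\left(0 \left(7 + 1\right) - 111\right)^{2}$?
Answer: $12321$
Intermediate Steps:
$\left(0 \left(7 + 1\right) - 111\right)^{2} = \left(0 \cdot 8 - 111\right)^{2} = \left(0 - 111\right)^{2} = \left(-111\right)^{2} = 12321$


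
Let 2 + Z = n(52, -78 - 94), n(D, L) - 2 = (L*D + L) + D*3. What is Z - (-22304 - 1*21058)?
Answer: 34402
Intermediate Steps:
n(D, L) = 2 + L + 3*D + D*L (n(D, L) = 2 + ((L*D + L) + D*3) = 2 + ((D*L + L) + 3*D) = 2 + ((L + D*L) + 3*D) = 2 + (L + 3*D + D*L) = 2 + L + 3*D + D*L)
Z = -8960 (Z = -2 + (2 + (-78 - 94) + 3*52 + 52*(-78 - 94)) = -2 + (2 - 172 + 156 + 52*(-172)) = -2 + (2 - 172 + 156 - 8944) = -2 - 8958 = -8960)
Z - (-22304 - 1*21058) = -8960 - (-22304 - 1*21058) = -8960 - (-22304 - 21058) = -8960 - 1*(-43362) = -8960 + 43362 = 34402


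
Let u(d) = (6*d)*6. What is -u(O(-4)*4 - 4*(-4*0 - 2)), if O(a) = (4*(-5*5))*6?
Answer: 86112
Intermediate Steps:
O(a) = -600 (O(a) = (4*(-25))*6 = -100*6 = -600)
u(d) = 36*d
-u(O(-4)*4 - 4*(-4*0 - 2)) = -36*(-600*4 - 4*(-4*0 - 2)) = -36*(-2400 - 4*(0 - 2)) = -36*(-2400 - 4*(-2)) = -36*(-2400 + 8) = -36*(-2392) = -1*(-86112) = 86112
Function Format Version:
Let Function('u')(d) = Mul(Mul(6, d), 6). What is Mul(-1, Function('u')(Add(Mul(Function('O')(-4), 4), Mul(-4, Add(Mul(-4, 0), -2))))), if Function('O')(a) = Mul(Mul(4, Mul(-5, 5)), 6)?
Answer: 86112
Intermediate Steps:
Function('O')(a) = -600 (Function('O')(a) = Mul(Mul(4, -25), 6) = Mul(-100, 6) = -600)
Function('u')(d) = Mul(36, d)
Mul(-1, Function('u')(Add(Mul(Function('O')(-4), 4), Mul(-4, Add(Mul(-4, 0), -2))))) = Mul(-1, Mul(36, Add(Mul(-600, 4), Mul(-4, Add(Mul(-4, 0), -2))))) = Mul(-1, Mul(36, Add(-2400, Mul(-4, Add(0, -2))))) = Mul(-1, Mul(36, Add(-2400, Mul(-4, -2)))) = Mul(-1, Mul(36, Add(-2400, 8))) = Mul(-1, Mul(36, -2392)) = Mul(-1, -86112) = 86112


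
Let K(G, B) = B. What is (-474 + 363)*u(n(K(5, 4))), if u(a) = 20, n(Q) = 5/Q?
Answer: -2220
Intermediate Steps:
(-474 + 363)*u(n(K(5, 4))) = (-474 + 363)*20 = -111*20 = -2220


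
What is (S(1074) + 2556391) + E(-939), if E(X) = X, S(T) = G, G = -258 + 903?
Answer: 2556097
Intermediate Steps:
G = 645
S(T) = 645
(S(1074) + 2556391) + E(-939) = (645 + 2556391) - 939 = 2557036 - 939 = 2556097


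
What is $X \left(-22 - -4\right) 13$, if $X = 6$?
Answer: $-1404$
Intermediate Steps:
$X \left(-22 - -4\right) 13 = 6 \left(-22 - -4\right) 13 = 6 \left(-22 + 4\right) 13 = 6 \left(-18\right) 13 = \left(-108\right) 13 = -1404$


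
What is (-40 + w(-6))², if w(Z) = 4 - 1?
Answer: 1369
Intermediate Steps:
w(Z) = 3
(-40 + w(-6))² = (-40 + 3)² = (-37)² = 1369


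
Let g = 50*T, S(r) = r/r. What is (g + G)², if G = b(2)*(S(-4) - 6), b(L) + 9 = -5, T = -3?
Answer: 6400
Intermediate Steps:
b(L) = -14 (b(L) = -9 - 5 = -14)
S(r) = 1
g = -150 (g = 50*(-3) = -150)
G = 70 (G = -14*(1 - 6) = -14*(-5) = 70)
(g + G)² = (-150 + 70)² = (-80)² = 6400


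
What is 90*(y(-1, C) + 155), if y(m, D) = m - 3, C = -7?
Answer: 13590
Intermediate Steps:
y(m, D) = -3 + m
90*(y(-1, C) + 155) = 90*((-3 - 1) + 155) = 90*(-4 + 155) = 90*151 = 13590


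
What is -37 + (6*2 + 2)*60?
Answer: 803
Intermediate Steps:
-37 + (6*2 + 2)*60 = -37 + (12 + 2)*60 = -37 + 14*60 = -37 + 840 = 803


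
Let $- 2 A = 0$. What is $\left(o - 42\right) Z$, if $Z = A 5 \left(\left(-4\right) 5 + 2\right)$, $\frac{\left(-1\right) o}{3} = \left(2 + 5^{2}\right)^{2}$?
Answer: $0$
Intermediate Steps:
$A = 0$ ($A = \left(- \frac{1}{2}\right) 0 = 0$)
$o = -2187$ ($o = - 3 \left(2 + 5^{2}\right)^{2} = - 3 \left(2 + 25\right)^{2} = - 3 \cdot 27^{2} = \left(-3\right) 729 = -2187$)
$Z = 0$ ($Z = 0 \cdot 5 \left(\left(-4\right) 5 + 2\right) = 0 \cdot 5 \left(-20 + 2\right) = 0 \cdot 5 \left(-18\right) = 0 \left(-90\right) = 0$)
$\left(o - 42\right) Z = \left(-2187 - 42\right) 0 = \left(-2229\right) 0 = 0$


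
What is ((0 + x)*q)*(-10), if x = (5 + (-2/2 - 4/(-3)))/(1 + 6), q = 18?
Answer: -960/7 ≈ -137.14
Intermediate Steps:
x = 16/21 (x = (5 + (-2*½ - 4*(-⅓)))/7 = (5 + (-1 + 4/3))*(⅐) = (5 + ⅓)*(⅐) = (16/3)*(⅐) = 16/21 ≈ 0.76190)
((0 + x)*q)*(-10) = ((0 + 16/21)*18)*(-10) = ((16/21)*18)*(-10) = (96/7)*(-10) = -960/7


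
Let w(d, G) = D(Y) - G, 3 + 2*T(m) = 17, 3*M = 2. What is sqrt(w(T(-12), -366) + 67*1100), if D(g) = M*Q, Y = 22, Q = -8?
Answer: sqrt(666546)/3 ≈ 272.14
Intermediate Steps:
M = 2/3 (M = (1/3)*2 = 2/3 ≈ 0.66667)
T(m) = 7 (T(m) = -3/2 + (1/2)*17 = -3/2 + 17/2 = 7)
D(g) = -16/3 (D(g) = (2/3)*(-8) = -16/3)
w(d, G) = -16/3 - G
sqrt(w(T(-12), -366) + 67*1100) = sqrt((-16/3 - 1*(-366)) + 67*1100) = sqrt((-16/3 + 366) + 73700) = sqrt(1082/3 + 73700) = sqrt(222182/3) = sqrt(666546)/3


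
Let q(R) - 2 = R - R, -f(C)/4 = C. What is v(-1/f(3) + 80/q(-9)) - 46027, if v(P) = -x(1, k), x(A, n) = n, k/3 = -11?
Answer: -45994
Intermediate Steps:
k = -33 (k = 3*(-11) = -33)
f(C) = -4*C
q(R) = 2 (q(R) = 2 + (R - R) = 2 + 0 = 2)
v(P) = 33 (v(P) = -1*(-33) = 33)
v(-1/f(3) + 80/q(-9)) - 46027 = 33 - 46027 = -45994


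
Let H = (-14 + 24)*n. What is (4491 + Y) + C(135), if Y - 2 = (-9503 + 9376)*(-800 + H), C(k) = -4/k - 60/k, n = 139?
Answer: -9509059/135 ≈ -70438.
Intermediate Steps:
H = 1390 (H = (-14 + 24)*139 = 10*139 = 1390)
C(k) = -64/k
Y = -74928 (Y = 2 + (-9503 + 9376)*(-800 + 1390) = 2 - 127*590 = 2 - 74930 = -74928)
(4491 + Y) + C(135) = (4491 - 74928) - 64/135 = -70437 - 64*1/135 = -70437 - 64/135 = -9509059/135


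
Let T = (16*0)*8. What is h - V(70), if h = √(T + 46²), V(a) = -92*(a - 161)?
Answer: -8326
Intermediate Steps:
T = 0 (T = 0*8 = 0)
V(a) = 14812 - 92*a (V(a) = -92*(-161 + a) = 14812 - 92*a)
h = 46 (h = √(0 + 46²) = √(0 + 2116) = √2116 = 46)
h - V(70) = 46 - (14812 - 92*70) = 46 - (14812 - 6440) = 46 - 1*8372 = 46 - 8372 = -8326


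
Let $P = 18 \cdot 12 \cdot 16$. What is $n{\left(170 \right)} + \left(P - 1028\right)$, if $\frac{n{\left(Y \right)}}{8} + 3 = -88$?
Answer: $1700$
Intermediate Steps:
$P = 3456$ ($P = 216 \cdot 16 = 3456$)
$n{\left(Y \right)} = -728$ ($n{\left(Y \right)} = -24 + 8 \left(-88\right) = -24 - 704 = -728$)
$n{\left(170 \right)} + \left(P - 1028\right) = -728 + \left(3456 - 1028\right) = -728 + 2428 = 1700$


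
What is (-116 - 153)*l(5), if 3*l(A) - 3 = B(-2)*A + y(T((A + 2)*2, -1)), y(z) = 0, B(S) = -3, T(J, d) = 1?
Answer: 1076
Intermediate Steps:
l(A) = 1 - A (l(A) = 1 + (-3*A + 0)/3 = 1 + (-3*A)/3 = 1 - A)
(-116 - 153)*l(5) = (-116 - 153)*(1 - 1*5) = -269*(1 - 5) = -269*(-4) = 1076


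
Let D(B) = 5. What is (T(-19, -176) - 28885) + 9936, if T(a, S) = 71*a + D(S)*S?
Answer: -21178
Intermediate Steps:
T(a, S) = 5*S + 71*a (T(a, S) = 71*a + 5*S = 5*S + 71*a)
(T(-19, -176) - 28885) + 9936 = ((5*(-176) + 71*(-19)) - 28885) + 9936 = ((-880 - 1349) - 28885) + 9936 = (-2229 - 28885) + 9936 = -31114 + 9936 = -21178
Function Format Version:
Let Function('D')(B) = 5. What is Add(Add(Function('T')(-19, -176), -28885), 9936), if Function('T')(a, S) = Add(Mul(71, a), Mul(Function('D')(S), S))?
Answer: -21178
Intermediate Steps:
Function('T')(a, S) = Add(Mul(5, S), Mul(71, a)) (Function('T')(a, S) = Add(Mul(71, a), Mul(5, S)) = Add(Mul(5, S), Mul(71, a)))
Add(Add(Function('T')(-19, -176), -28885), 9936) = Add(Add(Add(Mul(5, -176), Mul(71, -19)), -28885), 9936) = Add(Add(Add(-880, -1349), -28885), 9936) = Add(Add(-2229, -28885), 9936) = Add(-31114, 9936) = -21178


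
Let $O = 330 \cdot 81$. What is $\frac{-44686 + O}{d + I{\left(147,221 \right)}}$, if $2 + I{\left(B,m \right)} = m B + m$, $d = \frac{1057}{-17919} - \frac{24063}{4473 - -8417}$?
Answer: $- \frac{4147403439960}{7553853302833} \approx -0.54904$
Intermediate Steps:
$d = - \frac{444809627}{230975910}$ ($d = 1057 \left(- \frac{1}{17919}\right) - \frac{24063}{4473 + 8417} = - \frac{1057}{17919} - \frac{24063}{12890} = - \frac{444809627}{230975910} \approx -1.9258$)
$I{\left(B,m \right)} = -2 + m + B m$ ($I{\left(B,m \right)} = -2 + \left(m B + m\right) = -2 + \left(B m + m\right) = -2 + \left(m + B m\right) = -2 + m + B m$)
$O = 26730$
$\frac{-44686 + O}{d + I{\left(147,221 \right)}} = \frac{-44686 + 26730}{- \frac{444809627}{230975910} + \left(-2 + 221 + 147 \cdot 221\right)} = - \frac{17956}{- \frac{444809627}{230975910} + \left(-2 + 221 + 32487\right)} = - \frac{17956}{- \frac{444809627}{230975910} + 32706} = - \frac{17956}{\frac{7553853302833}{230975910}} = \left(-17956\right) \frac{230975910}{7553853302833} = - \frac{4147403439960}{7553853302833}$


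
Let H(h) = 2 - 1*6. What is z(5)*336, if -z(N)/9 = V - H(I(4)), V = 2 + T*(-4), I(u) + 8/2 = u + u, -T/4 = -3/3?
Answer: 30240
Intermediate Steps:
T = 4 (T = -(-12)/3 = -4*(-1) = 4)
I(u) = -4 + 2*u (I(u) = -4 + (u + u) = -4 + 2*u)
V = -14 (V = 2 + 4*(-4) = 2 - 16 = -14)
H(h) = -4 (H(h) = 2 - 6 = -4)
z(N) = 90 (z(N) = -9*(-14 - 1*(-4)) = -9*(-14 + 4) = -9*(-10) = 90)
z(5)*336 = 90*336 = 30240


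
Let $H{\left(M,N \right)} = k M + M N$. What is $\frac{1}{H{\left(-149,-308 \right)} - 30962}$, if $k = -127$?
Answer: $\frac{1}{33853} \approx 2.9539 \cdot 10^{-5}$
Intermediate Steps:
$H{\left(M,N \right)} = - 127 M + M N$
$\frac{1}{H{\left(-149,-308 \right)} - 30962} = \frac{1}{- 149 \left(-127 - 308\right) - 30962} = \frac{1}{\left(-149\right) \left(-435\right) - 30962} = \frac{1}{64815 - 30962} = \frac{1}{33853}$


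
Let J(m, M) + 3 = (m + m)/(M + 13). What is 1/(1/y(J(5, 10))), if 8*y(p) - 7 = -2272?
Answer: -2265/8 ≈ -283.13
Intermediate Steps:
J(m, M) = -3 + 2*m/(13 + M) (J(m, M) = -3 + (m + m)/(M + 13) = -3 + (2*m)/(13 + M) = -3 + 2*m/(13 + M))
y(p) = -2265/8 (y(p) = 7/8 + (⅛)*(-2272) = 7/8 - 284 = -2265/8)
1/(1/y(J(5, 10))) = 1/(1/(-2265/8)) = 1/(-8/2265) = -2265/8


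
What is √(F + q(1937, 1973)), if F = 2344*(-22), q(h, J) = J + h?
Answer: 13*I*√282 ≈ 218.31*I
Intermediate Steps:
F = -51568
√(F + q(1937, 1973)) = √(-51568 + (1973 + 1937)) = √(-51568 + 3910) = √(-47658) = 13*I*√282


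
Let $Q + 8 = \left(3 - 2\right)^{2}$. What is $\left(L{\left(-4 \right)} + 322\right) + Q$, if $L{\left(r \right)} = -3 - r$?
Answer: $316$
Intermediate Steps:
$Q = -7$ ($Q = -8 + \left(3 - 2\right)^{2} = -8 + 1^{2} = -8 + 1 = -7$)
$\left(L{\left(-4 \right)} + 322\right) + Q = \left(\left(-3 - -4\right) + 322\right) - 7 = \left(\left(-3 + 4\right) + 322\right) - 7 = \left(1 + 322\right) - 7 = 323 - 7 = 316$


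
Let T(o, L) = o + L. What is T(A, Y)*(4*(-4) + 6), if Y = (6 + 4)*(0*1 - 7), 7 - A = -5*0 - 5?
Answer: 580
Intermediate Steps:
A = 12 (A = 7 - (-5*0 - 5) = 7 - (0 - 5) = 7 - 1*(-5) = 7 + 5 = 12)
Y = -70 (Y = 10*(0 - 7) = 10*(-7) = -70)
T(o, L) = L + o
T(A, Y)*(4*(-4) + 6) = (-70 + 12)*(4*(-4) + 6) = -58*(-16 + 6) = -58*(-10) = 580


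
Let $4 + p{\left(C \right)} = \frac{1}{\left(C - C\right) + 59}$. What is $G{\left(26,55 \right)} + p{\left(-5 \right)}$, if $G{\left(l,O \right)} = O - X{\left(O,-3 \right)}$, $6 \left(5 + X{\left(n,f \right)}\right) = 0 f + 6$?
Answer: $\frac{3246}{59} \approx 55.017$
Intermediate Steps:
$X{\left(n,f \right)} = -4$ ($X{\left(n,f \right)} = -5 + \frac{0 f + 6}{6} = -5 + \frac{0 + 6}{6} = -5 + \frac{1}{6} \cdot 6 = -5 + 1 = -4$)
$G{\left(l,O \right)} = 4 + O$ ($G{\left(l,O \right)} = O - -4 = O + 4 = 4 + O$)
$p{\left(C \right)} = - \frac{235}{59}$ ($p{\left(C \right)} = -4 + \frac{1}{\left(C - C\right) + 59} = -4 + \frac{1}{0 + 59} = -4 + \frac{1}{59} = - \frac{235}{59}$)
$G{\left(26,55 \right)} + p{\left(-5 \right)} = \left(4 + 55\right) - \frac{235}{59} = 59 - \frac{235}{59} = \frac{3246}{59}$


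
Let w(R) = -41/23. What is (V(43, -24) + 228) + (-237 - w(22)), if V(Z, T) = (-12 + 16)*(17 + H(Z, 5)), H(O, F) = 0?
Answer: 1398/23 ≈ 60.783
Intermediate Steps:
w(R) = -41/23 (w(R) = -41*1/23 = -41/23)
V(Z, T) = 68 (V(Z, T) = (-12 + 16)*(17 + 0) = 4*17 = 68)
(V(43, -24) + 228) + (-237 - w(22)) = (68 + 228) + (-237 - 1*(-41/23)) = 296 + (-237 + 41/23) = 296 - 5410/23 = 1398/23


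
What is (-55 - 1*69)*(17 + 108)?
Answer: -15500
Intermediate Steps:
(-55 - 1*69)*(17 + 108) = (-55 - 69)*125 = -124*125 = -15500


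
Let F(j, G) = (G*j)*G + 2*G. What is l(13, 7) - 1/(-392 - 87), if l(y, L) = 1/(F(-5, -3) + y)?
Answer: -441/18202 ≈ -0.024228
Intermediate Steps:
F(j, G) = 2*G + j*G**2 (F(j, G) = j*G**2 + 2*G = 2*G + j*G**2)
l(y, L) = 1/(-51 + y) (l(y, L) = 1/(-3*(2 - 3*(-5)) + y) = 1/(-3*(2 + 15) + y) = 1/(-3*17 + y) = 1/(-51 + y))
l(13, 7) - 1/(-392 - 87) = 1/(-51 + 13) - 1/(-392 - 87) = 1/(-38) - 1/(-479) = -1/38 - 1*(-1/479) = -1/38 + 1/479 = -441/18202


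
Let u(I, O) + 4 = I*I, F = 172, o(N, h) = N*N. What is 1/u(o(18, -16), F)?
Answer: 1/104972 ≈ 9.5264e-6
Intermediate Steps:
o(N, h) = N²
u(I, O) = -4 + I² (u(I, O) = -4 + I*I = -4 + I²)
1/u(o(18, -16), F) = 1/(-4 + (18²)²) = 1/(-4 + 324²) = 1/(-4 + 104976) = 1/104972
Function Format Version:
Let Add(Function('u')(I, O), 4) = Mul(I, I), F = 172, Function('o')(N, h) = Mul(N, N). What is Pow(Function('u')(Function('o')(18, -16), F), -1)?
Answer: Rational(1, 104972) ≈ 9.5264e-6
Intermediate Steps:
Function('o')(N, h) = Pow(N, 2)
Function('u')(I, O) = Add(-4, Pow(I, 2)) (Function('u')(I, O) = Add(-4, Mul(I, I)) = Add(-4, Pow(I, 2)))
Pow(Function('u')(Function('o')(18, -16), F), -1) = Pow(Add(-4, Pow(Pow(18, 2), 2)), -1) = Pow(Add(-4, Pow(324, 2)), -1) = Pow(Add(-4, 104976), -1) = Pow(104972, -1) = Rational(1, 104972)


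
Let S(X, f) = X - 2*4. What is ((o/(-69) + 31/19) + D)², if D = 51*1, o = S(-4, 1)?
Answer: 532501776/190969 ≈ 2788.4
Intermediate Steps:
S(X, f) = -8 + X (S(X, f) = X - 8 = -8 + X)
o = -12 (o = -8 - 4 = -12)
D = 51
((o/(-69) + 31/19) + D)² = ((-12/(-69) + 31/19) + 51)² = ((-12*(-1/69) + 31*(1/19)) + 51)² = ((4/23 + 31/19) + 51)² = (789/437 + 51)² = (23076/437)² = 532501776/190969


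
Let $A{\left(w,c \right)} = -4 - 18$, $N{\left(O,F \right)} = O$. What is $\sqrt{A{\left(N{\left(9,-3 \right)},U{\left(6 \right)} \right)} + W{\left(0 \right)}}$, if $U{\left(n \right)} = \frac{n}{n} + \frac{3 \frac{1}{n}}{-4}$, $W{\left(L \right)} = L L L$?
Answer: $i \sqrt{22} \approx 4.6904 i$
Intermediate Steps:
$W{\left(L \right)} = L^{3}$ ($W{\left(L \right)} = L^{2} L = L^{3}$)
$U{\left(n \right)} = 1 - \frac{3}{4 n}$ ($U{\left(n \right)} = 1 + \frac{3}{n} \left(- \frac{1}{4}\right) = 1 - \frac{3}{4 n}$)
$A{\left(w,c \right)} = -22$ ($A{\left(w,c \right)} = -4 - 18 = -22$)
$\sqrt{A{\left(N{\left(9,-3 \right)},U{\left(6 \right)} \right)} + W{\left(0 \right)}} = \sqrt{-22 + 0^{3}} = \sqrt{-22 + 0} = \sqrt{-22} = i \sqrt{22}$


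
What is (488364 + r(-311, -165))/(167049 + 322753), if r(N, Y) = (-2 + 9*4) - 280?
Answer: 244059/244901 ≈ 0.99656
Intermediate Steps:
r(N, Y) = -246 (r(N, Y) = (-2 + 36) - 280 = 34 - 280 = -246)
(488364 + r(-311, -165))/(167049 + 322753) = (488364 - 246)/(167049 + 322753) = 488118/489802 = 488118*(1/489802) = 244059/244901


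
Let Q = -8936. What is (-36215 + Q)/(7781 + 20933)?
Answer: -45151/28714 ≈ -1.5724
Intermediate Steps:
(-36215 + Q)/(7781 + 20933) = (-36215 - 8936)/(7781 + 20933) = -45151/28714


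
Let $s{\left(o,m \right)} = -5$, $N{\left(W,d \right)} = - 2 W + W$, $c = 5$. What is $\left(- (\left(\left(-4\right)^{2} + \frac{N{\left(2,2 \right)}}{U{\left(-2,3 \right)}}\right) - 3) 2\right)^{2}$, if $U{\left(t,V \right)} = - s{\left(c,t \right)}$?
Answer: $\frac{15876}{25} \approx 635.04$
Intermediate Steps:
$N{\left(W,d \right)} = - W$
$U{\left(t,V \right)} = 5$ ($U{\left(t,V \right)} = \left(-1\right) \left(-5\right) = 5$)
$\left(- (\left(\left(-4\right)^{2} + \frac{N{\left(2,2 \right)}}{U{\left(-2,3 \right)}}\right) - 3) 2\right)^{2} = \left(- (\left(\left(-4\right)^{2} + \frac{\left(-1\right) 2}{5}\right) - 3) 2\right)^{2} = \left(- (\left(16 - \frac{2}{5}\right) - 3) 2\right)^{2} = \left(- (\frac{78}{5} - 3) 2\right)^{2} = \left(\left(-1\right) \frac{63}{5} \cdot 2\right)^{2} = \left(\left(- \frac{63}{5}\right) 2\right)^{2} = \left(- \frac{126}{5}\right)^{2} = \frac{15876}{25}$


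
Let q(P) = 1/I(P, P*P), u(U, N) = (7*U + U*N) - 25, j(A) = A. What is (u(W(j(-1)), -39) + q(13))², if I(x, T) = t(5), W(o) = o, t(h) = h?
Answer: 1296/25 ≈ 51.840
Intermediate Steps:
I(x, T) = 5
u(U, N) = -25 + 7*U + N*U (u(U, N) = (7*U + N*U) - 25 = -25 + 7*U + N*U)
q(P) = ⅕ (q(P) = 1/5 = ⅕)
(u(W(j(-1)), -39) + q(13))² = ((-25 + 7*(-1) - 39*(-1)) + ⅕)² = ((-25 - 7 + 39) + ⅕)² = (7 + ⅕)² = (36/5)² = 1296/25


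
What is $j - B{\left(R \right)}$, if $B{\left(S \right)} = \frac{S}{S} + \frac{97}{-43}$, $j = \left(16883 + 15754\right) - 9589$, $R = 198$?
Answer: $\frac{991118}{43} \approx 23049.0$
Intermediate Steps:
$j = 23048$ ($j = 32637 - 9589 = 23048$)
$B{\left(S \right)} = - \frac{54}{43}$ ($B{\left(S \right)} = 1 + 97 \left(- \frac{1}{43}\right) = 1 - \frac{97}{43} = - \frac{54}{43}$)
$j - B{\left(R \right)} = 23048 - - \frac{54}{43} = 23048 + \frac{54}{43} = \frac{991118}{43}$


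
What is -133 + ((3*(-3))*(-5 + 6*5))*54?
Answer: -12283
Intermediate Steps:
-133 + ((3*(-3))*(-5 + 6*5))*54 = -133 - 9*(-5 + 30)*54 = -133 - 9*25*54 = -133 - 225*54 = -133 - 12150 = -12283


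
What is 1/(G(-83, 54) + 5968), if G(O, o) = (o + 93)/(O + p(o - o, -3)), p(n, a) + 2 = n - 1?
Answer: 86/513101 ≈ 0.00016761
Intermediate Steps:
p(n, a) = -3 + n (p(n, a) = -2 + (n - 1) = -2 + (-1 + n) = -3 + n)
G(O, o) = (93 + o)/(-3 + O) (G(O, o) = (o + 93)/(O + (-3 + (o - o))) = (93 + o)/(O + (-3 + 0)) = (93 + o)/(O - 3) = (93 + o)/(-3 + O))
1/(G(-83, 54) + 5968) = 1/((93 + 54)/(-3 - 83) + 5968) = 1/(147/(-86) + 5968) = 1/(-1/86*147 + 5968) = 1/(-147/86 + 5968) = 1/(513101/86) = 86/513101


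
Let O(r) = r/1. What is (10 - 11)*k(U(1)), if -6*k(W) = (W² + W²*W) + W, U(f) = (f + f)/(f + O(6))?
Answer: 67/1029 ≈ 0.065112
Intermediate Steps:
O(r) = r (O(r) = r*1 = r)
U(f) = 2*f/(6 + f) (U(f) = (f + f)/(f + 6) = (2*f)/(6 + f) = 2*f/(6 + f))
k(W) = -W/6 - W²/6 - W³/6 (k(W) = -((W² + W²*W) + W)/6 = -((W² + W³) + W)/6 = -(W + W² + W³)/6 = -W/6 - W²/6 - W³/6)
(10 - 11)*k(U(1)) = (10 - 11)*(-2*1/(6 + 1)*(1 + 2*1/(6 + 1) + (2*1/(6 + 1))²)/6) = -(-1)*2*1/7*(1 + 2*1/7 + (2*1/7)²)/6 = -(-1)*2*1*(⅐)*(1 + 2*1*(⅐) + (2*1*(⅐))²)/6 = -(-1)*2*(1 + 2/7 + (2/7)²)/(6*7) = -(-1)*2*(1 + 2/7 + 4/49)/(6*7) = -(-1)*2*67/(6*7*49) = -1*(-67/1029) = 67/1029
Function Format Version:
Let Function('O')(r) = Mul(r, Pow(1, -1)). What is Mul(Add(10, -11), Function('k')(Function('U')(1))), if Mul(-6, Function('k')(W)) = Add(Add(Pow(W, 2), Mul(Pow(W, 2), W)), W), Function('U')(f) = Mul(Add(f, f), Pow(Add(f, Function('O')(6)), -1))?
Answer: Rational(67, 1029) ≈ 0.065112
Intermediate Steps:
Function('O')(r) = r (Function('O')(r) = Mul(r, 1) = r)
Function('U')(f) = Mul(2, f, Pow(Add(6, f), -1)) (Function('U')(f) = Mul(Add(f, f), Pow(Add(f, 6), -1)) = Mul(Mul(2, f), Pow(Add(6, f), -1)) = Mul(2, f, Pow(Add(6, f), -1)))
Function('k')(W) = Add(Mul(Rational(-1, 6), W), Mul(Rational(-1, 6), Pow(W, 2)), Mul(Rational(-1, 6), Pow(W, 3))) (Function('k')(W) = Mul(Rational(-1, 6), Add(Add(Pow(W, 2), Mul(Pow(W, 2), W)), W)) = Mul(Rational(-1, 6), Add(Add(Pow(W, 2), Pow(W, 3)), W)) = Mul(Rational(-1, 6), Add(W, Pow(W, 2), Pow(W, 3))) = Add(Mul(Rational(-1, 6), W), Mul(Rational(-1, 6), Pow(W, 2)), Mul(Rational(-1, 6), Pow(W, 3))))
Mul(Add(10, -11), Function('k')(Function('U')(1))) = Mul(Add(10, -11), Mul(Rational(-1, 6), Mul(2, 1, Pow(Add(6, 1), -1)), Add(1, Mul(2, 1, Pow(Add(6, 1), -1)), Pow(Mul(2, 1, Pow(Add(6, 1), -1)), 2)))) = Mul(-1, Mul(Rational(-1, 6), Mul(2, 1, Pow(7, -1)), Add(1, Mul(2, 1, Pow(7, -1)), Pow(Mul(2, 1, Pow(7, -1)), 2)))) = Mul(-1, Mul(Rational(-1, 6), Mul(2, 1, Rational(1, 7)), Add(1, Mul(2, 1, Rational(1, 7)), Pow(Mul(2, 1, Rational(1, 7)), 2)))) = Mul(-1, Mul(Rational(-1, 6), Rational(2, 7), Add(1, Rational(2, 7), Pow(Rational(2, 7), 2)))) = Mul(-1, Mul(Rational(-1, 6), Rational(2, 7), Add(1, Rational(2, 7), Rational(4, 49)))) = Mul(-1, Mul(Rational(-1, 6), Rational(2, 7), Rational(67, 49))) = Mul(-1, Rational(-67, 1029)) = Rational(67, 1029)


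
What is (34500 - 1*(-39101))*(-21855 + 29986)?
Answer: 598449731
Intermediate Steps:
(34500 - 1*(-39101))*(-21855 + 29986) = (34500 + 39101)*8131 = 73601*8131 = 598449731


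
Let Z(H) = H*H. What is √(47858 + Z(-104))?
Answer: √58674 ≈ 242.23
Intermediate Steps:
Z(H) = H²
√(47858 + Z(-104)) = √(47858 + (-104)²) = √(47858 + 10816) = √58674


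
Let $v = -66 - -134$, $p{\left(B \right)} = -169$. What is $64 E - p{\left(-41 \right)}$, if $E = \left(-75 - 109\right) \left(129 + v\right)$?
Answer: $-2319703$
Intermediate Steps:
$v = 68$ ($v = -66 + 134 = 68$)
$E = -36248$ ($E = \left(-75 - 109\right) \left(129 + 68\right) = \left(-184\right) 197 = -36248$)
$64 E - p{\left(-41 \right)} = 64 \left(-36248\right) - -169 = -2319872 + 169 = -2319703$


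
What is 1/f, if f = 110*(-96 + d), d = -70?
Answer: -1/18260 ≈ -5.4765e-5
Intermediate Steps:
f = -18260 (f = 110*(-96 - 70) = 110*(-166) = -18260)
1/f = 1/(-18260) = -1/18260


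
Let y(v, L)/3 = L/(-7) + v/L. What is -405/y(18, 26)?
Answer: 2457/55 ≈ 44.673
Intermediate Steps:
y(v, L) = -3*L/7 + 3*v/L (y(v, L) = 3*(L/(-7) + v/L) = 3*(L*(-⅐) + v/L) = 3*(-L/7 + v/L) = -3*L/7 + 3*v/L)
-405/y(18, 26) = -405/(-3/7*26 + 3*18/26) = -405/(-78/7 + 3*18*(1/26)) = -405/(-78/7 + 27/13) = -405/(-825/91) = -405*(-91/825) = 2457/55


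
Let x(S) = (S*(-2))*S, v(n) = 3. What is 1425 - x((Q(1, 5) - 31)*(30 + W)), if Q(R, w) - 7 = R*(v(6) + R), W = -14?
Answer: 206225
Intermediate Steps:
Q(R, w) = 7 + R*(3 + R)
x(S) = -2*S**2 (x(S) = (-2*S)*S = -2*S**2)
1425 - x((Q(1, 5) - 31)*(30 + W)) = 1425 - (-2)*(((7 + 1**2 + 3*1) - 31)*(30 - 14))**2 = 1425 - (-2)*(((7 + 1 + 3) - 31)*16)**2 = 1425 - (-2)*((11 - 31)*16)**2 = 1425 - (-2)*(-20*16)**2 = 1425 - (-2)*(-320)**2 = 1425 - (-2)*102400 = 1425 - 1*(-204800) = 1425 + 204800 = 206225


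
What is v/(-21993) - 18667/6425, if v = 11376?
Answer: -161211377/47101675 ≈ -3.4226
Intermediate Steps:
v/(-21993) - 18667/6425 = 11376/(-21993) - 18667/6425 = 11376*(-1/21993) - 18667*1/6425 = -3792/7331 - 18667/6425 = -161211377/47101675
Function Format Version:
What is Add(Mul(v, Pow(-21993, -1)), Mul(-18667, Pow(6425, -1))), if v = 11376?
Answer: Rational(-161211377, 47101675) ≈ -3.4226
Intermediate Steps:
Add(Mul(v, Pow(-21993, -1)), Mul(-18667, Pow(6425, -1))) = Add(Mul(11376, Pow(-21993, -1)), Mul(-18667, Pow(6425, -1))) = Add(Mul(11376, Rational(-1, 21993)), Mul(-18667, Rational(1, 6425))) = Add(Rational(-3792, 7331), Rational(-18667, 6425)) = Rational(-161211377, 47101675)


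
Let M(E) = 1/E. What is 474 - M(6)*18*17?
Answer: 423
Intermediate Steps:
474 - M(6)*18*17 = 474 - 18/6*17 = 474 - (⅙)*18*17 = 474 - 3*17 = 474 - 1*51 = 474 - 51 = 423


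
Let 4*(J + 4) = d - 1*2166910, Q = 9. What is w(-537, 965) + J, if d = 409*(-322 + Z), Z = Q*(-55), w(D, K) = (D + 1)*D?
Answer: -1349751/4 ≈ -3.3744e+5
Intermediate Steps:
w(D, K) = D*(1 + D) (w(D, K) = (1 + D)*D = D*(1 + D))
Z = -495 (Z = 9*(-55) = -495)
d = -334153 (d = 409*(-322 - 495) = 409*(-817) = -334153)
J = -2501079/4 (J = -4 + (-334153 - 1*2166910)/4 = -4 + (-334153 - 2166910)/4 = -4 + (¼)*(-2501063) = -4 - 2501063/4 = -2501079/4 ≈ -6.2527e+5)
w(-537, 965) + J = -537*(1 - 537) - 2501079/4 = -537*(-536) - 2501079/4 = 287832 - 2501079/4 = -1349751/4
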